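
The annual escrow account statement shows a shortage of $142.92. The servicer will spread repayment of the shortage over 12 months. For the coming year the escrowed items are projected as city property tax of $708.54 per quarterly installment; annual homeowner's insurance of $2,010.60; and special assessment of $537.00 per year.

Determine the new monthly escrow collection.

City property tax — $708.54 × 4 = $2,834.16
Homeowner's insurance — $2,010.60
Special assessment — $537.00
Total per year = $2,834.16 + $2,010.60 + $537.00 = $5,381.76
Monthly escrow = $5,381.76 ÷ 12 = $448.48
Shortage per month = $142.92 ÷ 12 = $11.91
New monthly escrow = $448.48 + $11.91 = $460.39

$460.39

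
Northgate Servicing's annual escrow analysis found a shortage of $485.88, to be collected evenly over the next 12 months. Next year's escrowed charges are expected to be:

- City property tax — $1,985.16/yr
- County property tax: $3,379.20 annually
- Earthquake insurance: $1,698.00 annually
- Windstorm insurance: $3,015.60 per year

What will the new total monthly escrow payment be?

$880.32

City property tax = $1,985.16 per year
County property tax = $3,379.20 per year
Earthquake insurance = $1,698.00 per year
Windstorm insurance = $3,015.60 per year
Yearly total = $1,985.16 + $3,379.20 + $1,698.00 + $3,015.60 = $10,077.96
Per month = $10,077.96 / 12 = $839.83
Monthly shortage recovery: $485.88 ÷ 12 = $40.49
New monthly escrow = $839.83 + $40.49 = $880.32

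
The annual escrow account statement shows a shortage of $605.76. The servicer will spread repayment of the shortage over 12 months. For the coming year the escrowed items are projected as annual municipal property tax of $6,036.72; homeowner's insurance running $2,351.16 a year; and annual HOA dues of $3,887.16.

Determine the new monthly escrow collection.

$1,073.40

Municipal property tax — $6,036.72 annually
Homeowner's insurance — $2,351.16 annually
HOA dues — $3,887.16 annually
Total annual escrow = $12,275.04
Base monthly escrow = $12,275.04 ÷ 12 = $1,022.92
Monthly shortage recovery: $605.76 / 12 = $50.48
Adjusted monthly = $1,022.92 + $50.48 = $1,073.40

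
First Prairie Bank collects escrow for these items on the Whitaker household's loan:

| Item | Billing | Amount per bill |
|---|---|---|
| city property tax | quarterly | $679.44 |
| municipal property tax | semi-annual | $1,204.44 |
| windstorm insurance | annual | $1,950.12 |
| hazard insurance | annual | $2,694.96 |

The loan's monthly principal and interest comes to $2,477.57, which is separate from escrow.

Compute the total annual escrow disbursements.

City property tax — $679.44 × 4 = $2,717.76
Municipal property tax — $1,204.44 × 2 = $2,408.88
Windstorm insurance — $1,950.12
Hazard insurance — $2,694.96
Yearly total = $2,717.76 + $2,408.88 + $1,950.12 + $2,694.96 = $9,771.72

$9,771.72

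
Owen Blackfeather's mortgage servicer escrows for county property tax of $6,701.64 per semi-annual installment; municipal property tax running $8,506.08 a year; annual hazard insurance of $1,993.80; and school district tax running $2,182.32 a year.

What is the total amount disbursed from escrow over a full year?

County property tax = $6,701.64 × 2 = $13,403.28 annually
Municipal property tax = $8,506.08 annually
Hazard insurance = $1,993.80 annually
School district tax = $2,182.32 annually
Annual escrow total = $26,085.48

$26,085.48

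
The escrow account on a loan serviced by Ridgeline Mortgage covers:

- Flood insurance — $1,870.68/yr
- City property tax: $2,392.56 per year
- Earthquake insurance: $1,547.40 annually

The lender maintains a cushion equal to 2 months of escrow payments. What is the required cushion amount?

$968.44

Flood insurance = $1,870.68 per year
City property tax = $2,392.56 per year
Earthquake insurance = $1,547.40 per year
Total per year = $1,870.68 + $2,392.56 + $1,547.40 = $5,810.64
Monthly escrow = $5,810.64 / 12 = $484.22
Required cushion = 2 × $484.22 = $968.44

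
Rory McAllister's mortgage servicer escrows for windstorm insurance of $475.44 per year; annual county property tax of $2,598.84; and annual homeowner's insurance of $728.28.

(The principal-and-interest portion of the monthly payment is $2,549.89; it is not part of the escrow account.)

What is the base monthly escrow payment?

$316.88

Windstorm insurance = $475.44
County property tax = $2,598.84
Homeowner's insurance = $728.28
Annual escrow total = $475.44 + $2,598.84 + $728.28 = $3,802.56
Per month = $3,802.56 ÷ 12 = $316.88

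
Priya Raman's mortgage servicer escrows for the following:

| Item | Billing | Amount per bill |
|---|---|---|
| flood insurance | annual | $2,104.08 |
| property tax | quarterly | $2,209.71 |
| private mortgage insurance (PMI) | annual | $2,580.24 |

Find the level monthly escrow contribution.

$1,126.93

Flood insurance: $2,104.08
Property tax: $2,209.71 × 4 = $8,838.84
Private mortgage insurance (PMI): $2,580.24
Total annual escrow = $2,104.08 + $8,838.84 + $2,580.24 = $13,523.16
Monthly escrow = $13,523.16 / 12 = $1,126.93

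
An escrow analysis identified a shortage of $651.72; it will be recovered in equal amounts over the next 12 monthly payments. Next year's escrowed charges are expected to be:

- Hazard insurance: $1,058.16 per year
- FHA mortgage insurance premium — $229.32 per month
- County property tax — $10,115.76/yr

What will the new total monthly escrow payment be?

$1,214.79

Hazard insurance = $1,058.16/yr
FHA mortgage insurance premium = $229.32 × 12 = $2,751.84/yr
County property tax = $10,115.76/yr
Total per year = $1,058.16 + $2,751.84 + $10,115.76 = $13,925.76
Per month = $13,925.76 ÷ 12 = $1,160.48
Shortage spread = $651.72 / 12 = $54.31/mo
New monthly escrow = $1,160.48 + $54.31 = $1,214.79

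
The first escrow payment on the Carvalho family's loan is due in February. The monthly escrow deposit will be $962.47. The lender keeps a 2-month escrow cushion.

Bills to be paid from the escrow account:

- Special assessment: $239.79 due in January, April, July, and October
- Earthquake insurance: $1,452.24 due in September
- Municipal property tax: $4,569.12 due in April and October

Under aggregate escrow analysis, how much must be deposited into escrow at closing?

Cushion = 2 × $962.47 = $1,924.94
Trial balance (start $0, +$962.47 each month, − disbursements):
  Feb: +$962.47 → $962.47
  Mar: +$962.47 → $1,924.94
  Apr: +$962.47 − $4,808.91 → -$1,921.50
  May: +$962.47 → -$959.03
  Jun: +$962.47 → $3.44
  Jul: +$962.47 − $239.79 → $726.12
  Aug: +$962.47 → $1,688.59
  Sep: +$962.47 − $1,452.24 → $1,198.82
  Oct: +$962.47 − $4,808.91 → -$2,647.62
  Nov: +$962.47 → -$1,685.15
  Dec: +$962.47 → -$722.68
  Jan: +$962.47 − $239.79 → $0.00
Lowest trial balance = -$2,647.62 (Oct)
Initial deposit = cushion − low point = $1,924.94 − (-$2,647.62) = $4,572.56

$4,572.56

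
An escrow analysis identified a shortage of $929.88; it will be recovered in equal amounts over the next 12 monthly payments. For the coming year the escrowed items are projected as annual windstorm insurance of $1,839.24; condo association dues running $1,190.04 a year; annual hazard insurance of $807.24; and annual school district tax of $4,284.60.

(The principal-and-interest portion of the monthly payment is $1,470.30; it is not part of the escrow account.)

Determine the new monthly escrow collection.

$754.25

Windstorm insurance = $1,839.24
Condo association dues = $1,190.04
Hazard insurance = $807.24
School district tax = $4,284.60
Combined annual = $8,121.12
Monthly = $8,121.12 ÷ 12 = $676.76
Shortage per month = $929.88 ÷ 12 = $77.49
Adjusted monthly = $676.76 + $77.49 = $754.25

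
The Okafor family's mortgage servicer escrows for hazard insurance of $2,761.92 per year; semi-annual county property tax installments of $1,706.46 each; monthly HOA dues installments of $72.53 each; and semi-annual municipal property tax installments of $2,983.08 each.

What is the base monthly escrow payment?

Hazard insurance: $2,761.92/yr
County property tax: $1,706.46 × 2 = $3,412.92/yr
HOA dues: $72.53 × 12 = $870.36/yr
Municipal property tax: $2,983.08 × 2 = $5,966.16/yr
Yearly total = $2,761.92 + $3,412.92 + $870.36 + $5,966.16 = $13,011.36
Monthly = $13,011.36 ÷ 12 = $1,084.28

$1,084.28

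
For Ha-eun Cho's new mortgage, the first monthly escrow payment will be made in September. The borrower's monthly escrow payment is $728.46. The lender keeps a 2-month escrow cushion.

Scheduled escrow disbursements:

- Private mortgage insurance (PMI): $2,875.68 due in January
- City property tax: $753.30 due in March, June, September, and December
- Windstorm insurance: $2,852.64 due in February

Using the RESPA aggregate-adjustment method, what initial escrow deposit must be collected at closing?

$4,345.92

Cushion = 2 × $728.46 = $1,456.92
Trial balance (start $0, +$728.46 each month, − disbursements):
  Sep: +$728.46 − $753.30 → -$24.84
  Oct: +$728.46 → $703.62
  Nov: +$728.46 → $1,432.08
  Dec: +$728.46 − $753.30 → $1,407.24
  Jan: +$728.46 − $2,875.68 → -$739.98
  Feb: +$728.46 − $2,852.64 → -$2,864.16
  Mar: +$728.46 − $753.30 → -$2,889.00
  Apr: +$728.46 → -$2,160.54
  May: +$728.46 → -$1,432.08
  Jun: +$728.46 − $753.30 → -$1,456.92
  Jul: +$728.46 → -$728.46
  Aug: +$728.46 → $0.00
Lowest trial balance = -$2,889.00 (Mar)
Initial deposit = cushion − low point = $1,456.92 − (-$2,889.00) = $4,345.92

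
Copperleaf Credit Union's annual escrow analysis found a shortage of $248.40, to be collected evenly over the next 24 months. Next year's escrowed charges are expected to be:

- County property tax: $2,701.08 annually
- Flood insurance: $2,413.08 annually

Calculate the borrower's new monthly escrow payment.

$436.53

County property tax = $2,701.08 annually
Flood insurance = $2,413.08 annually
Annual escrow total = $2,701.08 + $2,413.08 = $5,114.16
Base monthly escrow = $5,114.16 ÷ 12 = $426.18
Monthly shortage recovery: $248.40 ÷ 24 = $10.35
Adjusted monthly = $426.18 + $10.35 = $436.53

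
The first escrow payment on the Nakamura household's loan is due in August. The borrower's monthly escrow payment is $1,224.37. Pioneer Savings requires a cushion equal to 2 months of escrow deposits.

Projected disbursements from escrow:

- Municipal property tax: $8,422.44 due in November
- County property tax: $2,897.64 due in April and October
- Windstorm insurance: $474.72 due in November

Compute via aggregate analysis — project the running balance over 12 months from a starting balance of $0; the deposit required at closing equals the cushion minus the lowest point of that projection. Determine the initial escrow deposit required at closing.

$9,346.06

Cushion = 2 × $1,224.37 = $2,448.74
Trial balance (start $0, +$1,224.37 each month, − disbursements):
  Aug: +$1,224.37 → $1,224.37
  Sep: +$1,224.37 → $2,448.74
  Oct: +$1,224.37 − $2,897.64 → $775.47
  Nov: +$1,224.37 − $8,897.16 → -$6,897.32
  Dec: +$1,224.37 → -$5,672.95
  Jan: +$1,224.37 → -$4,448.58
  Feb: +$1,224.37 → -$3,224.21
  Mar: +$1,224.37 → -$1,999.84
  Apr: +$1,224.37 − $2,897.64 → -$3,673.11
  May: +$1,224.37 → -$2,448.74
  Jun: +$1,224.37 → -$1,224.37
  Jul: +$1,224.37 → $0.00
Lowest trial balance = -$6,897.32 (Nov)
Initial deposit = cushion − low point = $2,448.74 − (-$6,897.32) = $9,346.06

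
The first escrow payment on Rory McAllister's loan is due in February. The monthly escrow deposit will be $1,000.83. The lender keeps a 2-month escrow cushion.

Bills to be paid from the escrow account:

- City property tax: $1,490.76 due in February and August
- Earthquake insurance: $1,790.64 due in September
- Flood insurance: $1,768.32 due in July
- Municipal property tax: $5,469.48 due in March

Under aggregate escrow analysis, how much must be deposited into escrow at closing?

Cushion = 2 × $1,000.83 = $2,001.66
Trial balance (start $0, +$1,000.83 each month, − disbursements):
  Feb: +$1,000.83 − $1,490.76 → -$489.93
  Mar: +$1,000.83 − $5,469.48 → -$4,958.58
  Apr: +$1,000.83 → -$3,957.75
  May: +$1,000.83 → -$2,956.92
  Jun: +$1,000.83 → -$1,956.09
  Jul: +$1,000.83 − $1,768.32 → -$2,723.58
  Aug: +$1,000.83 − $1,490.76 → -$3,213.51
  Sep: +$1,000.83 − $1,790.64 → -$4,003.32
  Oct: +$1,000.83 → -$3,002.49
  Nov: +$1,000.83 → -$2,001.66
  Dec: +$1,000.83 → -$1,000.83
  Jan: +$1,000.83 → $0.00
Lowest trial balance = -$4,958.58 (Mar)
Initial deposit = cushion − low point = $2,001.66 − (-$4,958.58) = $6,960.24

$6,960.24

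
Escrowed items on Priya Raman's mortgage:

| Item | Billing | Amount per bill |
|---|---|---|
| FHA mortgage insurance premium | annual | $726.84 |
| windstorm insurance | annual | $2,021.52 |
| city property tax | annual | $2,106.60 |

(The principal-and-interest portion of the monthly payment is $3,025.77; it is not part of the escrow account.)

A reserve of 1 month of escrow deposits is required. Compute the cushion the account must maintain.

FHA mortgage insurance premium: $726.84/yr
Windstorm insurance: $2,021.52/yr
City property tax: $2,106.60/yr
Combined annual = $4,854.96
Monthly = $4,854.96 ÷ 12 = $404.58
Reserve = 1 × $404.58 = $404.58

$404.58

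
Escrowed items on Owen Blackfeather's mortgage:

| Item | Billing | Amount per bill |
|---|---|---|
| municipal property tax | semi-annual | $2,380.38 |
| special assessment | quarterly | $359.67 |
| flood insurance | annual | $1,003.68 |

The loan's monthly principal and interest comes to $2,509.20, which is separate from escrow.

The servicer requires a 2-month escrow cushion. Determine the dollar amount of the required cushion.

$1,200.52

Municipal property tax: $2,380.38 × 2 = $4,760.76 annually
Special assessment: $359.67 × 4 = $1,438.68 annually
Flood insurance: $1,003.68 annually
Combined annual = $4,760.76 + $1,438.68 + $1,003.68 = $7,203.12
Monthly = $7,203.12 / 12 = $600.26
Cushion = 2 × $600.26 = $1,200.52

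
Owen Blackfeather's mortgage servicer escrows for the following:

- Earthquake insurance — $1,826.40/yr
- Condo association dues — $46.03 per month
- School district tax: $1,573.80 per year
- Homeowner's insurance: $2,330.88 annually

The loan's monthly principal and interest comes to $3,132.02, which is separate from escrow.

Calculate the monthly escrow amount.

Earthquake insurance — $1,826.40 per year
Condo association dues — $46.03 × 12 = $552.36 per year
School district tax — $1,573.80 per year
Homeowner's insurance — $2,330.88 per year
Total per year = $1,826.40 + $552.36 + $1,573.80 + $2,330.88 = $6,283.44
Monthly = $6,283.44 / 12 = $523.62

$523.62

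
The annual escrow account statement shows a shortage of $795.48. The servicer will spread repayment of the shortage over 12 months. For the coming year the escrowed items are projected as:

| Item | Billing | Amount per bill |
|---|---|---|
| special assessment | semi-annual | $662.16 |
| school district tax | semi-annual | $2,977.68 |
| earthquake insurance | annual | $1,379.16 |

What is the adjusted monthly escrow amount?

Special assessment = $662.16 × 2 = $1,324.32 per year
School district tax = $2,977.68 × 2 = $5,955.36 per year
Earthquake insurance = $1,379.16 per year
Combined annual = $1,324.32 + $5,955.36 + $1,379.16 = $8,658.84
Monthly escrow = $8,658.84 / 12 = $721.57
Shortage per month = $795.48 / 12 = $66.29
Adjusted monthly = $721.57 + $66.29 = $787.86

$787.86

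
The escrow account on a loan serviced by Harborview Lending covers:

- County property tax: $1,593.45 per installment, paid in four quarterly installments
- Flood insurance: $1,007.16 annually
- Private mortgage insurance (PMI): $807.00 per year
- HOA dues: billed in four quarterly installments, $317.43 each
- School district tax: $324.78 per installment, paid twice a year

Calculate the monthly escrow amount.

County property tax = $1,593.45 × 4 = $6,373.80/yr
Flood insurance = $1,007.16/yr
Private mortgage insurance (PMI) = $807.00/yr
HOA dues = $317.43 × 4 = $1,269.72/yr
School district tax = $324.78 × 2 = $649.56/yr
Yearly total = $6,373.80 + $1,007.16 + $807.00 + $1,269.72 + $649.56 = $10,107.24
Per month = $10,107.24 ÷ 12 = $842.27

$842.27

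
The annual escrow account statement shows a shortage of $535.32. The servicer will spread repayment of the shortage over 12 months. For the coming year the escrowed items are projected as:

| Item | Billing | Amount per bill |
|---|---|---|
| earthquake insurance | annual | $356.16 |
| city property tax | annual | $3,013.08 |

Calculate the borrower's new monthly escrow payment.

Earthquake insurance — $356.16 annually
City property tax — $3,013.08 annually
Annual escrow total = $356.16 + $3,013.08 = $3,369.24
Monthly escrow = $3,369.24 ÷ 12 = $280.77
Shortage per month = $535.32 / 12 = $44.61
Adjusted monthly = $280.77 + $44.61 = $325.38

$325.38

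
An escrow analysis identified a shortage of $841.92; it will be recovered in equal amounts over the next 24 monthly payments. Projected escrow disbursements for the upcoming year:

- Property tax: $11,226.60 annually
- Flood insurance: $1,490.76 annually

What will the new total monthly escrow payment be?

Property tax = $11,226.60 per year
Flood insurance = $1,490.76 per year
Annual escrow total = $11,226.60 + $1,490.76 = $12,717.36
Per month = $12,717.36 ÷ 12 = $1,059.78
Monthly shortage recovery: $841.92 ÷ 24 = $35.08
New monthly escrow = $1,059.78 + $35.08 = $1,094.86

$1,094.86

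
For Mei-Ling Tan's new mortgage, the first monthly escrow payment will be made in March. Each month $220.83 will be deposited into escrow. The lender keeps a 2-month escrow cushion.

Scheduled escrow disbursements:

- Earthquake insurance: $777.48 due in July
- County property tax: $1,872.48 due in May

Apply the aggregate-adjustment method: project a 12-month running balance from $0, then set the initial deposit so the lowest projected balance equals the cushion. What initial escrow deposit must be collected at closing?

$1,987.47

Cushion = 2 × $220.83 = $441.66
Trial balance (start $0, +$220.83 each month, − disbursements):
  Mar: +$220.83 → $220.83
  Apr: +$220.83 → $441.66
  May: +$220.83 − $1,872.48 → -$1,209.99
  Jun: +$220.83 → -$989.16
  Jul: +$220.83 − $777.48 → -$1,545.81
  Aug: +$220.83 → -$1,324.98
  Sep: +$220.83 → -$1,104.15
  Oct: +$220.83 → -$883.32
  Nov: +$220.83 → -$662.49
  Dec: +$220.83 → -$441.66
  Jan: +$220.83 → -$220.83
  Feb: +$220.83 → $0.00
Lowest trial balance = -$1,545.81 (Jul)
Initial deposit = cushion − low point = $441.66 − (-$1,545.81) = $1,987.47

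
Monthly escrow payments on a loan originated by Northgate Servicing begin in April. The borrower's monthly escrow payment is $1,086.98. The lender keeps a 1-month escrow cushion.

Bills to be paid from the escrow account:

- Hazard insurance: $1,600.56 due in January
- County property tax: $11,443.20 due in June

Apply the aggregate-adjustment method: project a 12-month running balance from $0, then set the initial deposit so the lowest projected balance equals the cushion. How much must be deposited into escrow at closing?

Cushion = 1 × $1,086.98 = $1,086.98
Trial balance (start $0, +$1,086.98 each month, − disbursements):
  Apr: +$1,086.98 → $1,086.98
  May: +$1,086.98 → $2,173.96
  Jun: +$1,086.98 − $11,443.20 → -$8,182.26
  Jul: +$1,086.98 → -$7,095.28
  Aug: +$1,086.98 → -$6,008.30
  Sep: +$1,086.98 → -$4,921.32
  Oct: +$1,086.98 → -$3,834.34
  Nov: +$1,086.98 → -$2,747.36
  Dec: +$1,086.98 → -$1,660.38
  Jan: +$1,086.98 − $1,600.56 → -$2,173.96
  Feb: +$1,086.98 → -$1,086.98
  Mar: +$1,086.98 → $0.00
Lowest trial balance = -$8,182.26 (Jun)
Initial deposit = cushion − low point = $1,086.98 − (-$8,182.26) = $9,269.24

$9,269.24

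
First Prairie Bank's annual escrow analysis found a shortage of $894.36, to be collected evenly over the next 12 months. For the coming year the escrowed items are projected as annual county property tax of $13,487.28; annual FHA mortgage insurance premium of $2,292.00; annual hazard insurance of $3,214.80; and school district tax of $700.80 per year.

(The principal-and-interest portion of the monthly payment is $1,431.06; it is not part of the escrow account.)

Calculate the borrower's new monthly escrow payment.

County property tax: $13,487.28
FHA mortgage insurance premium: $2,292.00
Hazard insurance: $3,214.80
School district tax: $700.80
Total annual escrow = $13,487.28 + $2,292.00 + $3,214.80 + $700.80 = $19,694.88
Monthly escrow = $19,694.88 / 12 = $1,641.24
Shortage spread = $894.36 ÷ 12 = $74.53/mo
New monthly escrow = $1,641.24 + $74.53 = $1,715.77

$1,715.77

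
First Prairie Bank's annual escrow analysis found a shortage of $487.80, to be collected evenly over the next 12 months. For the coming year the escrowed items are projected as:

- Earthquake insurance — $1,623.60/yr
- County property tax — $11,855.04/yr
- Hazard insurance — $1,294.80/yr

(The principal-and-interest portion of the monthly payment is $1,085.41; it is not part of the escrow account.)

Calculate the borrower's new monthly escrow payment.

$1,271.77

Earthquake insurance — $1,623.60
County property tax — $11,855.04
Hazard insurance — $1,294.80
Total annual escrow = $14,773.44
Monthly = $14,773.44 ÷ 12 = $1,231.12
Shortage per month = $487.80 / 12 = $40.65
New monthly escrow = $1,231.12 + $40.65 = $1,271.77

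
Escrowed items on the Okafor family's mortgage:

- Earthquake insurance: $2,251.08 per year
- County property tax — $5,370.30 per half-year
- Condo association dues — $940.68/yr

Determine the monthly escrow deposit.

$1,161.03

Earthquake insurance: $2,251.08
County property tax: $5,370.30 × 2 = $10,740.60
Condo association dues: $940.68
Yearly total = $13,932.36
Base monthly escrow = $13,932.36 ÷ 12 = $1,161.03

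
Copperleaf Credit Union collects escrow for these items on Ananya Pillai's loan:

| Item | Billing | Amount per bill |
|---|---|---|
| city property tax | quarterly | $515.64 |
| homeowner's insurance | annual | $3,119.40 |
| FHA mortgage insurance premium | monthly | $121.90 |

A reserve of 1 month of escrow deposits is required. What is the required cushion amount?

$553.73

City property tax = $515.64 × 4 = $2,062.56/yr
Homeowner's insurance = $3,119.40/yr
FHA mortgage insurance premium = $121.90 × 12 = $1,462.80/yr
Total annual escrow = $2,062.56 + $3,119.40 + $1,462.80 = $6,644.76
Monthly = $6,644.76 ÷ 12 = $553.73
Cushion = 1 × $553.73 = $553.73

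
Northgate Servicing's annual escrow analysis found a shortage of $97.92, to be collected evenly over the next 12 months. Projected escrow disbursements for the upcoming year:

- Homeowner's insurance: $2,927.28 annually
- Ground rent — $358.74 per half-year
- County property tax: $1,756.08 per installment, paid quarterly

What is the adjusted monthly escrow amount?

$897.25

Homeowner's insurance — $2,927.28 annually
Ground rent — $358.74 × 2 = $717.48 annually
County property tax — $1,756.08 × 4 = $7,024.32 annually
Total annual escrow = $2,927.28 + $717.48 + $7,024.32 = $10,669.08
Per month = $10,669.08 / 12 = $889.09
Shortage per month = $97.92 ÷ 12 = $8.16
Adjusted monthly = $889.09 + $8.16 = $897.25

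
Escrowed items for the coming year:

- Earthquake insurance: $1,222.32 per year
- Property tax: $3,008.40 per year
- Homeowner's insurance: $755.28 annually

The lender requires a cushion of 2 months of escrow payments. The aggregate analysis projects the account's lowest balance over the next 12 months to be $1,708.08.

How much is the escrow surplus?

$877.08

Earthquake insurance — $1,222.32
Property tax — $3,008.40
Homeowner's insurance — $755.28
Yearly total = $1,222.32 + $3,008.40 + $755.28 = $4,986.00
Per month = $4,986.00 / 12 = $415.50
Required cushion = 2 × $415.50 = $831.00
Excess over cushion: $1,708.08 − $831.00 = $877.08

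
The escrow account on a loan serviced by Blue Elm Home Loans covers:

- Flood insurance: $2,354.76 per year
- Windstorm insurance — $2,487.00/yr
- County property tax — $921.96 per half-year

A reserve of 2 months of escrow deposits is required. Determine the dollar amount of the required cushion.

$1,114.28

Flood insurance = $2,354.76 annually
Windstorm insurance = $2,487.00 annually
County property tax = $921.96 × 2 = $1,843.92 annually
Total annual escrow = $6,685.68
Monthly escrow = $6,685.68 ÷ 12 = $557.14
Cushion = 2 × $557.14 = $1,114.28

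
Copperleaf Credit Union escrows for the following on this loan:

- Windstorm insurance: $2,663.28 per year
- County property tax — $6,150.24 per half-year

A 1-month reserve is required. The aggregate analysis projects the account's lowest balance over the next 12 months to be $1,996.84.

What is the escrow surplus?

$749.86

Windstorm insurance: $2,663.28/yr
County property tax: $6,150.24 × 2 = $12,300.48/yr
Total annual escrow = $2,663.28 + $12,300.48 = $14,963.76
Monthly = $14,963.76 / 12 = $1,246.98
Cushion = 1 × $1,246.98 = $1,246.98
Surplus = $1,996.84 − $1,246.98 = $749.86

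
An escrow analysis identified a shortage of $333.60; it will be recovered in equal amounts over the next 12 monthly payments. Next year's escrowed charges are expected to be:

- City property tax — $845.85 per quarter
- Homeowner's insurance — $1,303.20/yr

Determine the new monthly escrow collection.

City property tax: $845.85 × 4 = $3,383.40
Homeowner's insurance: $1,303.20
Annual escrow total = $3,383.40 + $1,303.20 = $4,686.60
Per month = $4,686.60 ÷ 12 = $390.55
Shortage spread = $333.60 ÷ 12 = $27.80/mo
Adjusted monthly = $390.55 + $27.80 = $418.35

$418.35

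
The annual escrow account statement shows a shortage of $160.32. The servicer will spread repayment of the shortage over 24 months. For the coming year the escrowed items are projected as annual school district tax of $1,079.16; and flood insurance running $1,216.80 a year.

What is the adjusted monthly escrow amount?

School district tax — $1,079.16
Flood insurance — $1,216.80
Total per year = $1,079.16 + $1,216.80 = $2,295.96
Base monthly escrow = $2,295.96 ÷ 12 = $191.33
Shortage spread = $160.32 / 24 = $6.68/mo
Adjusted monthly = $191.33 + $6.68 = $198.01

$198.01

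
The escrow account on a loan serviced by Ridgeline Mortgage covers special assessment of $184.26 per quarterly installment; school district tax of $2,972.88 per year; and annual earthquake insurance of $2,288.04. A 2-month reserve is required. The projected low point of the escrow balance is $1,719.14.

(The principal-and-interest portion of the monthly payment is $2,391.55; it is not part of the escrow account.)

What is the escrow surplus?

Special assessment: $184.26 × 4 = $737.04
School district tax: $2,972.88
Earthquake insurance: $2,288.04
Total per year = $737.04 + $2,972.88 + $2,288.04 = $5,997.96
Monthly = $5,997.96 ÷ 12 = $499.83
Required reserve = 2 × $499.83 = $999.66
Surplus = $1,719.14 − $999.66 = $719.48

$719.48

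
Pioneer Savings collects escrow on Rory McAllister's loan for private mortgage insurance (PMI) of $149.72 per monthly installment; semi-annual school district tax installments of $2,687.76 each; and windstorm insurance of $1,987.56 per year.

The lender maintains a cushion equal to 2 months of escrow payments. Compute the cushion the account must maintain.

$1,526.62

Private mortgage insurance (PMI) = $149.72 × 12 = $1,796.64/yr
School district tax = $2,687.76 × 2 = $5,375.52/yr
Windstorm insurance = $1,987.56/yr
Total per year = $9,159.72
Per month = $9,159.72 / 12 = $763.31
Required cushion = 2 × $763.31 = $1,526.62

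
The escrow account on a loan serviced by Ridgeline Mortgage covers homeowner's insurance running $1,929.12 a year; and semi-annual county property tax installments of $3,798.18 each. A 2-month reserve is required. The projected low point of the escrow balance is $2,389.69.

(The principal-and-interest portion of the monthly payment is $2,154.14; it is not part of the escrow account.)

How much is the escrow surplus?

Homeowner's insurance: $1,929.12 per year
County property tax: $3,798.18 × 2 = $7,596.36 per year
Total per year = $1,929.12 + $7,596.36 = $9,525.48
Monthly = $9,525.48 ÷ 12 = $793.79
Cushion = 2 × $793.79 = $1,587.58
Excess over cushion: $2,389.69 − $1,587.58 = $802.11

$802.11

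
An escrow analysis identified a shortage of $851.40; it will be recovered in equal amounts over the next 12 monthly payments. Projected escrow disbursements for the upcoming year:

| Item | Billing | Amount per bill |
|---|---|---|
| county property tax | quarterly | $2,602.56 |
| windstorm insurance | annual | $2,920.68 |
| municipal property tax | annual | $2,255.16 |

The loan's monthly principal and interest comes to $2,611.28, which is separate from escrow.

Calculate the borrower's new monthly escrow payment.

$1,369.79

County property tax: $2,602.56 × 4 = $10,410.24 per year
Windstorm insurance: $2,920.68 per year
Municipal property tax: $2,255.16 per year
Yearly total = $10,410.24 + $2,920.68 + $2,255.16 = $15,586.08
Monthly escrow = $15,586.08 / 12 = $1,298.84
Monthly shortage recovery: $851.40 / 12 = $70.95
Adjusted monthly = $1,298.84 + $70.95 = $1,369.79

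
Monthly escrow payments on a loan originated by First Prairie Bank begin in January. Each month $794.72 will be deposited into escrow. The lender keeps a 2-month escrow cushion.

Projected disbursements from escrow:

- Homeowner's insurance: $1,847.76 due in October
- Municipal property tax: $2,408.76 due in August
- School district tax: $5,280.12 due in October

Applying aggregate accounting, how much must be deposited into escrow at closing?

$3,178.88

Cushion = 2 × $794.72 = $1,589.44
Trial balance (start $0, +$794.72 each month, − disbursements):
  Jan: +$794.72 → $794.72
  Feb: +$794.72 → $1,589.44
  Mar: +$794.72 → $2,384.16
  Apr: +$794.72 → $3,178.88
  May: +$794.72 → $3,973.60
  Jun: +$794.72 → $4,768.32
  Jul: +$794.72 → $5,563.04
  Aug: +$794.72 − $2,408.76 → $3,949.00
  Sep: +$794.72 → $4,743.72
  Oct: +$794.72 − $7,127.88 → -$1,589.44
  Nov: +$794.72 → -$794.72
  Dec: +$794.72 → $0.00
Lowest trial balance = -$1,589.44 (Oct)
Initial deposit = cushion − low point = $1,589.44 − (-$1,589.44) = $3,178.88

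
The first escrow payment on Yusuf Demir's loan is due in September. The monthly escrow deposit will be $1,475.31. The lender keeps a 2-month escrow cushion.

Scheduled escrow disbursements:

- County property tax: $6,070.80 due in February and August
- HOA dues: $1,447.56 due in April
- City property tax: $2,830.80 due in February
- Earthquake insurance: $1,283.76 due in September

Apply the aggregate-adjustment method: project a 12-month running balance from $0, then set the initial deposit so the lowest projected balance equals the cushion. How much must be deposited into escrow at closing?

Cushion = 2 × $1,475.31 = $2,950.62
Trial balance (start $0, +$1,475.31 each month, − disbursements):
  Sep: +$1,475.31 − $1,283.76 → $191.55
  Oct: +$1,475.31 → $1,666.86
  Nov: +$1,475.31 → $3,142.17
  Dec: +$1,475.31 → $4,617.48
  Jan: +$1,475.31 → $6,092.79
  Feb: +$1,475.31 − $8,901.60 → -$1,333.50
  Mar: +$1,475.31 → $141.81
  Apr: +$1,475.31 − $1,447.56 → $169.56
  May: +$1,475.31 → $1,644.87
  Jun: +$1,475.31 → $3,120.18
  Jul: +$1,475.31 → $4,595.49
  Aug: +$1,475.31 − $6,070.80 → $0.00
Lowest trial balance = -$1,333.50 (Feb)
Initial deposit = cushion − low point = $2,950.62 − (-$1,333.50) = $4,284.12

$4,284.12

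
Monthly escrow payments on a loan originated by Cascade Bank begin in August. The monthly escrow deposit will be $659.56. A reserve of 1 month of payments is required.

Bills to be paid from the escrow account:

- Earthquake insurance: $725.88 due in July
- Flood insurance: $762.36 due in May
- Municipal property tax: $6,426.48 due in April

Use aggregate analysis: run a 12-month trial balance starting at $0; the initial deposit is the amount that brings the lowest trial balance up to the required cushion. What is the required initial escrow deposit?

Cushion = 1 × $659.56 = $659.56
Trial balance (start $0, +$659.56 each month, − disbursements):
  Aug: +$659.56 → $659.56
  Sep: +$659.56 → $1,319.12
  Oct: +$659.56 → $1,978.68
  Nov: +$659.56 → $2,638.24
  Dec: +$659.56 → $3,297.80
  Jan: +$659.56 → $3,957.36
  Feb: +$659.56 → $4,616.92
  Mar: +$659.56 → $5,276.48
  Apr: +$659.56 − $6,426.48 → -$490.44
  May: +$659.56 − $762.36 → -$593.24
  Jun: +$659.56 → $66.32
  Jul: +$659.56 − $725.88 → $0.00
Lowest trial balance = -$593.24 (May)
Initial deposit = cushion − low point = $659.56 − (-$593.24) = $1,252.80

$1,252.80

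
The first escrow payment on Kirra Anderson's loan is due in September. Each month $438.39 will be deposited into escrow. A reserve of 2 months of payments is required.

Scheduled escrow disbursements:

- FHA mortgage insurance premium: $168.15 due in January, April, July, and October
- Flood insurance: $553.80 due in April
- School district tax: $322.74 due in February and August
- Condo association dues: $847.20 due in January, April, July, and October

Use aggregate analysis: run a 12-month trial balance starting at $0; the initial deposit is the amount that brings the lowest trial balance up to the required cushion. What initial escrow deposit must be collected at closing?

Cushion = 2 × $438.39 = $876.78
Trial balance (start $0, +$438.39 each month, − disbursements):
  Sep: +$438.39 → $438.39
  Oct: +$438.39 − $1,015.35 → -$138.57
  Nov: +$438.39 → $299.82
  Dec: +$438.39 → $738.21
  Jan: +$438.39 − $1,015.35 → $161.25
  Feb: +$438.39 − $322.74 → $276.90
  Mar: +$438.39 → $715.29
  Apr: +$438.39 − $1,569.15 → -$415.47
  May: +$438.39 → $22.92
  Jun: +$438.39 → $461.31
  Jul: +$438.39 − $1,015.35 → -$115.65
  Aug: +$438.39 − $322.74 → $0.00
Lowest trial balance = -$415.47 (Apr)
Initial deposit = cushion − low point = $876.78 − (-$415.47) = $1,292.25

$1,292.25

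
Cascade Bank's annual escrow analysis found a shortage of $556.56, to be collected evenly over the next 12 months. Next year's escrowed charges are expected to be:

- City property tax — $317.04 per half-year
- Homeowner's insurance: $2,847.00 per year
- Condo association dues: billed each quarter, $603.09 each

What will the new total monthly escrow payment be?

City property tax = $317.04 × 2 = $634.08 per year
Homeowner's insurance = $2,847.00 per year
Condo association dues = $603.09 × 4 = $2,412.36 per year
Total annual escrow = $5,893.44
Per month = $5,893.44 ÷ 12 = $491.12
Shortage spread = $556.56 / 12 = $46.38/mo
New monthly escrow = $491.12 + $46.38 = $537.50

$537.50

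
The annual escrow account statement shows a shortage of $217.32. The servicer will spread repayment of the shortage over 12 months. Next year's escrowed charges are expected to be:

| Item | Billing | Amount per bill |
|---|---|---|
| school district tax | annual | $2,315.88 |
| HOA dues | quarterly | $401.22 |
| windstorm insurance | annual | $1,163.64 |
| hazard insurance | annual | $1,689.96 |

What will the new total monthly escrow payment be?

$582.64

School district tax = $2,315.88/yr
HOA dues = $401.22 × 4 = $1,604.88/yr
Windstorm insurance = $1,163.64/yr
Hazard insurance = $1,689.96/yr
Combined annual = $2,315.88 + $1,604.88 + $1,163.64 + $1,689.96 = $6,774.36
Monthly = $6,774.36 / 12 = $564.53
Monthly shortage recovery: $217.32 ÷ 12 = $18.11
Adjusted monthly = $564.53 + $18.11 = $582.64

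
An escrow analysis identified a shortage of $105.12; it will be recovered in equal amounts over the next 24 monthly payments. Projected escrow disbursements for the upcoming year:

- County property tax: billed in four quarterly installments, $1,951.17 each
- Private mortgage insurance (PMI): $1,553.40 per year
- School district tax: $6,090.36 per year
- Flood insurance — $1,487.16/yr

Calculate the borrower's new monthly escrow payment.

County property tax — $1,951.17 × 4 = $7,804.68/yr
Private mortgage insurance (PMI) — $1,553.40/yr
School district tax — $6,090.36/yr
Flood insurance — $1,487.16/yr
Annual escrow total = $7,804.68 + $1,553.40 + $6,090.36 + $1,487.16 = $16,935.60
Base monthly escrow = $16,935.60 ÷ 12 = $1,411.30
Monthly shortage recovery: $105.12 ÷ 24 = $4.38
New monthly escrow = $1,411.30 + $4.38 = $1,415.68

$1,415.68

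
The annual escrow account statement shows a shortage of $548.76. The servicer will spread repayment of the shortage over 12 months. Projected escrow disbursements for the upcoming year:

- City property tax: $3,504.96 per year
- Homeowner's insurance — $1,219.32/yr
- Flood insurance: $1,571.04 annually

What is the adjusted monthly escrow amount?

City property tax = $3,504.96
Homeowner's insurance = $1,219.32
Flood insurance = $1,571.04
Yearly total = $3,504.96 + $1,219.32 + $1,571.04 = $6,295.32
Monthly = $6,295.32 / 12 = $524.61
Monthly shortage recovery: $548.76 ÷ 12 = $45.73
New monthly escrow = $524.61 + $45.73 = $570.34

$570.34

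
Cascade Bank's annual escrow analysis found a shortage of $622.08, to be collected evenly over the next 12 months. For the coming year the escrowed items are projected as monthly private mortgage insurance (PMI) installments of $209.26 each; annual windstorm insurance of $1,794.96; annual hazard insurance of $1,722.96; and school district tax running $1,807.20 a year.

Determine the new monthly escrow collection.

$704.86

Private mortgage insurance (PMI): $209.26 × 12 = $2,511.12/yr
Windstorm insurance: $1,794.96/yr
Hazard insurance: $1,722.96/yr
School district tax: $1,807.20/yr
Combined annual = $2,511.12 + $1,794.96 + $1,722.96 + $1,807.20 = $7,836.24
Per month = $7,836.24 ÷ 12 = $653.02
Monthly shortage recovery: $622.08 ÷ 12 = $51.84
New monthly escrow = $653.02 + $51.84 = $704.86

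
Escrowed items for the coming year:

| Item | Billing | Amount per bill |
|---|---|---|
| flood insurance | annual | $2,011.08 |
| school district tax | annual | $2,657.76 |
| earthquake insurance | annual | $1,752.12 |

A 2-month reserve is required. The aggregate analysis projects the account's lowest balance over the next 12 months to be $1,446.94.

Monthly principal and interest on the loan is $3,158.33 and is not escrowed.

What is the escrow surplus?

Flood insurance = $2,011.08/yr
School district tax = $2,657.76/yr
Earthquake insurance = $1,752.12/yr
Combined annual = $6,420.96
Per month = $6,420.96 ÷ 12 = $535.08
Required reserve = 2 × $535.08 = $1,070.16
Excess over cushion: $1,446.94 − $1,070.16 = $376.78

$376.78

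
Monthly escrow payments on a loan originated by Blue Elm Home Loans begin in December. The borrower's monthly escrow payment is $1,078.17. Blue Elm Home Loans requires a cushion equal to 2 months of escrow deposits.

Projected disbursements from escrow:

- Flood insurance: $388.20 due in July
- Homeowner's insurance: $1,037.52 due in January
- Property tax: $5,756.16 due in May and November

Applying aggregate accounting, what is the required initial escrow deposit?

Cushion = 2 × $1,078.17 = $2,156.34
Trial balance (start $0, +$1,078.17 each month, − disbursements):
  Dec: +$1,078.17 → $1,078.17
  Jan: +$1,078.17 − $1,037.52 → $1,118.82
  Feb: +$1,078.17 → $2,196.99
  Mar: +$1,078.17 → $3,275.16
  Apr: +$1,078.17 → $4,353.33
  May: +$1,078.17 − $5,756.16 → -$324.66
  Jun: +$1,078.17 → $753.51
  Jul: +$1,078.17 − $388.20 → $1,443.48
  Aug: +$1,078.17 → $2,521.65
  Sep: +$1,078.17 → $3,599.82
  Oct: +$1,078.17 → $4,677.99
  Nov: +$1,078.17 − $5,756.16 → $0.00
Lowest trial balance = -$324.66 (May)
Initial deposit = cushion − low point = $2,156.34 − (-$324.66) = $2,481.00

$2,481.00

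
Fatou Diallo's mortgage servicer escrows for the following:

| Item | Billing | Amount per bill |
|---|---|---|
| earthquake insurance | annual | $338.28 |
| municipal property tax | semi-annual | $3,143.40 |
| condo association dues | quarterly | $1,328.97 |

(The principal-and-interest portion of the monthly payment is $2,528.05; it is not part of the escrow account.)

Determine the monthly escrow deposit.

$995.08

Earthquake insurance = $338.28 annually
Municipal property tax = $3,143.40 × 2 = $6,286.80 annually
Condo association dues = $1,328.97 × 4 = $5,315.88 annually
Total per year = $11,940.96
Base monthly escrow = $11,940.96 ÷ 12 = $995.08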